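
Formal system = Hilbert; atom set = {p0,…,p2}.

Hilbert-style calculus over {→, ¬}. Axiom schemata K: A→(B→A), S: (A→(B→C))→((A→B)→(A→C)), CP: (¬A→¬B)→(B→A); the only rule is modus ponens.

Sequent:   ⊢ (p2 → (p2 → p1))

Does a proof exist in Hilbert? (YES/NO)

Enumerate valuations to refute Γ ⊢ Δ:
  v=000: Γ:[] Δ:[(p2 → (p2 → p1))=T] refutes=False
  v=001: Γ:[] Δ:[(p2 → (p2 → p1))=F] refutes=True  ← countermodel

Result: NO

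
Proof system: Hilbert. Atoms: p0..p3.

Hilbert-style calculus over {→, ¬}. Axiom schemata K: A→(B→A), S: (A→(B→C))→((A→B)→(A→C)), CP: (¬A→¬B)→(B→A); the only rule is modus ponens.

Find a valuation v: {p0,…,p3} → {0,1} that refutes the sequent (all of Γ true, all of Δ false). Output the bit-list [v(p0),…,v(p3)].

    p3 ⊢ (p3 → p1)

Enumerate valuations to refute Γ ⊢ Δ:
  v=0000: Γ:[p3=F] Δ:[(p3 → p1)=T] refutes=False
  v=0001: Γ:[p3=T] Δ:[(p3 → p1)=F] refutes=True  ← countermodel

Result: [0, 0, 0, 1]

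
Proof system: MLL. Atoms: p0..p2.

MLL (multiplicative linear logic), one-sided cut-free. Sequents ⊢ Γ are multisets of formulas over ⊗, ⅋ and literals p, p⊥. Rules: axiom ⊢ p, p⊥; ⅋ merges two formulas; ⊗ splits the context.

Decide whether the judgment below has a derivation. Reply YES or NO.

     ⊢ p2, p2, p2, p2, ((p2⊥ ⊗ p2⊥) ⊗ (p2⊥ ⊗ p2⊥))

Derivation trace:
[⊗]  ⊢ p2, p2, p2, p2, ((p2⊥ ⊗ p2⊥) ⊗ (p2⊥ ⊗ p2⊥))
  [⊗]  ⊢ p2, p2, (p2⊥ ⊗ p2⊥)
    [Ax]  ⊢ p2, p2⊥
    [Ax]  ⊢ p2, p2⊥
  [⊗]  ⊢ p2, p2, (p2⊥ ⊗ p2⊥)
    [Ax]  ⊢ p2, p2⊥
    [Ax]  ⊢ p2, p2⊥

Result: YES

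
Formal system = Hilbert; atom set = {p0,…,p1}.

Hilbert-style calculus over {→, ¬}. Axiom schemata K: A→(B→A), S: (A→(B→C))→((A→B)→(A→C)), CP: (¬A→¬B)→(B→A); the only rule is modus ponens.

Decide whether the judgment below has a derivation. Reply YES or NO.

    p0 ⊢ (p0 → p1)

Truth-table refutation:
  v=00: Γ:[p0=F] Δ:[(p0 → p1)=T] refutes=False
  v=01: Γ:[p0=F] Δ:[(p0 → p1)=T] refutes=False
  v=10: Γ:[p0=T] Δ:[(p0 → p1)=F] refutes=True  ← countermodel

Result: NO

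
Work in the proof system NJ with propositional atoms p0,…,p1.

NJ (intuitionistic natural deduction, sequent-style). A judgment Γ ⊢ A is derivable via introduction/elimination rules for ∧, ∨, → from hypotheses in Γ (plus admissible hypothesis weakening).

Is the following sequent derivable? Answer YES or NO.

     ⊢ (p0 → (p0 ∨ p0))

Derivation trace:
[→I]  ⊢ (p0 → (p0 ∨ p0))
  [∨I₁] p0 ⊢ (p0 ∨ p0)
    [Ax] p0 ⊢ p0

Result: YES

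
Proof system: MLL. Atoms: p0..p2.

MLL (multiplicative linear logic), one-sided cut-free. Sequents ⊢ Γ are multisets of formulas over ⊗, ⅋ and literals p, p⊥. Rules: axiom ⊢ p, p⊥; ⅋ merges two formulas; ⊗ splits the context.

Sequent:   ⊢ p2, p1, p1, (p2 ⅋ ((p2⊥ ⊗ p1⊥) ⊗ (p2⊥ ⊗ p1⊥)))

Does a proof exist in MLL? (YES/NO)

Proof tree:
[⅋]  ⊢ p2, p1, p1, (p2 ⅋ ((p2⊥ ⊗ p1⊥) ⊗ (p2⊥ ⊗ p1⊥)))
  [⊗]  ⊢ p2, p1, p2, p1, ((p2⊥ ⊗ p1⊥) ⊗ (p2⊥ ⊗ p1⊥))
    [⊗]  ⊢ p2, p1, (p2⊥ ⊗ p1⊥)
      [Ax]  ⊢ p2, p2⊥
      [Ax]  ⊢ p1, p1⊥
    [⊗]  ⊢ p2, p1, (p2⊥ ⊗ p1⊥)
      [Ax]  ⊢ p2, p2⊥
      [Ax]  ⊢ p1, p1⊥

Result: YES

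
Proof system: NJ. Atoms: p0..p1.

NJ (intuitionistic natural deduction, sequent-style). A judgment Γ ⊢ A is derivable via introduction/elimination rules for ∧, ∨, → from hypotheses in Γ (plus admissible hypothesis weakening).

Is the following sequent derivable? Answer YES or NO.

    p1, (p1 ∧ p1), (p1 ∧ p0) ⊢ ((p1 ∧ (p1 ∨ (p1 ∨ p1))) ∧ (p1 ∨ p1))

Derivation (root first):
[∧I] p1, (p1 ∧ p1), (p1 ∧ p0) ⊢ ((p1 ∧ (p1 ∨ (p1 ∨ p1))) ∧ (p1 ∨ p1))
  [∧I] p1, (p1 ∧ p1), (p1 ∧ p0) ⊢ (p1 ∧ (p1 ∨ (p1 ∨ p1)))
    [Wk] p1, (p1 ∧ p0), (p1 ∧ p1) ⊢ p1
      [Wk] p1, (p1 ∧ p0) ⊢ p1
        [Ax] p1 ⊢ p1
    [∨I₂] p1 ⊢ (p1 ∨ (p1 ∨ p1))
      [∨I₂] p1 ⊢ (p1 ∨ p1)
        [Ax] p1 ⊢ p1
  [∨I₂] p1 ⊢ (p1 ∨ p1)
    [Ax] p1 ⊢ p1

Result: YES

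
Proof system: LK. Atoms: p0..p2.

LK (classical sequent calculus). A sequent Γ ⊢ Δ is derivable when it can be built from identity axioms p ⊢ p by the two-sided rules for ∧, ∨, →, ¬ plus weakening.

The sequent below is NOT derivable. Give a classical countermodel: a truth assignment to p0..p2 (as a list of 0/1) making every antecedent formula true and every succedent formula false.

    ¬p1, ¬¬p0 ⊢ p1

Truth-table refutation:
  v=000: Γ:[¬p1=T, ¬¬p0=F] Δ:[p1=F] refutes=False
  v=001: Γ:[¬p1=T, ¬¬p0=F] Δ:[p1=F] refutes=False
  v=010: Γ:[¬p1=F, ¬¬p0=F] Δ:[p1=T] refutes=False
  v=011: Γ:[¬p1=F, ¬¬p0=F] Δ:[p1=T] refutes=False
  v=100: Γ:[¬p1=T, ¬¬p0=T] Δ:[p1=F] refutes=True  ← countermodel

Result: [1, 0, 0]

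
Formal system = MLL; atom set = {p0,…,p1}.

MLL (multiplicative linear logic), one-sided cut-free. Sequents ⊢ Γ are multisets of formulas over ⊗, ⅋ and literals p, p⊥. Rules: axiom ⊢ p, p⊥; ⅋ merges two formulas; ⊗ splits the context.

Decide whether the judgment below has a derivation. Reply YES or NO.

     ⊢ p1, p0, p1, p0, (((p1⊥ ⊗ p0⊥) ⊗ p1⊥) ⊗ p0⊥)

Derivation (root first):
[⊗]  ⊢ p1, p0, p1, p0, (((p1⊥ ⊗ p0⊥) ⊗ p1⊥) ⊗ p0⊥)
  [⊗]  ⊢ p1, p0, p1, ((p1⊥ ⊗ p0⊥) ⊗ p1⊥)
    [⊗]  ⊢ p1, p0, (p1⊥ ⊗ p0⊥)
      [Ax]  ⊢ p1, p1⊥
      [Ax]  ⊢ p0, p0⊥
    [Ax]  ⊢ p1, p1⊥
  [Ax]  ⊢ p0, p0⊥

Result: YES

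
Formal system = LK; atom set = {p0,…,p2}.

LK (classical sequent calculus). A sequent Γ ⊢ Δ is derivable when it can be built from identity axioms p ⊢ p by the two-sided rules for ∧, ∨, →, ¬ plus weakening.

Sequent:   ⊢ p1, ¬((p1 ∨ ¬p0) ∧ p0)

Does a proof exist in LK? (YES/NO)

Proof tree:
[¬R]  ⊢ p1, ¬((p1 ∨ ¬p0) ∧ p0)
  [∧L] ((p1 ∨ ¬p0) ∧ p0) ⊢ p1
    [∨L] p0, (p1 ∨ ¬p0) ⊢ p1
      [Ax] p1 ⊢ p1
      [¬L] p0, ¬p0 ⊢ 
        [Ax] p0 ⊢ p0

Result: YES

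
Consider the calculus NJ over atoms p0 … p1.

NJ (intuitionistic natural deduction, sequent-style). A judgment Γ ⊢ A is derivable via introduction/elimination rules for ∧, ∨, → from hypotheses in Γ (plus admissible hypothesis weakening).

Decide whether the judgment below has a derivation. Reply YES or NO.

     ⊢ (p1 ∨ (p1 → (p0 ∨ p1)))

Derivation (root first):
[∨I₂]  ⊢ (p1 ∨ (p1 → (p0 ∨ p1)))
  [→I]  ⊢ (p1 → (p0 ∨ p1))
    [∨I₂] p1 ⊢ (p0 ∨ p1)
      [Ax] p1 ⊢ p1

Result: YES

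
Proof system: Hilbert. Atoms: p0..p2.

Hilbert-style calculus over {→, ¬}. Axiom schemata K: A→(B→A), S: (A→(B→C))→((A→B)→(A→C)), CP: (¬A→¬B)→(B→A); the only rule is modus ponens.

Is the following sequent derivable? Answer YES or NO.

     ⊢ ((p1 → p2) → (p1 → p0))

Search for a countermodel by truth-table:
  v=000: Γ:[] Δ:[((p1 → p2) → (p1 → p0))=T] refutes=False
  v=001: Γ:[] Δ:[((p1 → p2) → (p1 → p0))=T] refutes=False
  v=010: Γ:[] Δ:[((p1 → p2) → (p1 → p0))=T] refutes=False
  v=011: Γ:[] Δ:[((p1 → p2) → (p1 → p0))=F] refutes=True  ← countermodel

Result: NO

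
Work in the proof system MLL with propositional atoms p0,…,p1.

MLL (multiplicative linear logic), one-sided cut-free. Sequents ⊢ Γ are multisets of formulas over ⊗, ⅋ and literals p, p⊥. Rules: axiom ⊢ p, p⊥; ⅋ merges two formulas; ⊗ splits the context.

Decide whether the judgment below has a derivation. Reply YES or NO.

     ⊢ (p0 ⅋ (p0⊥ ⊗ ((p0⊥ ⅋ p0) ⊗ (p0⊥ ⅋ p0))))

Proof tree:
[⅋]  ⊢ (p0 ⅋ (p0⊥ ⊗ ((p0⊥ ⅋ p0) ⊗ (p0⊥ ⅋ p0))))
  [⊗]  ⊢ p0, (p0⊥ ⊗ ((p0⊥ ⅋ p0) ⊗ (p0⊥ ⅋ p0)))
    [Ax]  ⊢ p0, p0⊥
    [⊗]  ⊢ ((p0⊥ ⅋ p0) ⊗ (p0⊥ ⅋ p0))
      [⅋]  ⊢ (p0⊥ ⅋ p0)
        [Ax]  ⊢ p0, p0⊥
      [⅋]  ⊢ (p0⊥ ⅋ p0)
        [Ax]  ⊢ p0, p0⊥

Result: YES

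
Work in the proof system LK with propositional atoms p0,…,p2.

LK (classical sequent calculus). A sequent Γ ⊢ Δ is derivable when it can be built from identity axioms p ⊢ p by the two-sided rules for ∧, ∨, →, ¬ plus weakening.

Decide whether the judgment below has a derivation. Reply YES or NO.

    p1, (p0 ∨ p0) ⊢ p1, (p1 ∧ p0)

Derivation trace:
[∧R] p1, (p0 ∨ p0) ⊢ p1, (p1 ∧ p0)
  [WR] p1 ⊢ p1, p1
    [Ax] p1 ⊢ p1
  [∨L] (p0 ∨ p0) ⊢ p0
    [Ax] p0 ⊢ p0
    [Ax] p0 ⊢ p0

Result: YES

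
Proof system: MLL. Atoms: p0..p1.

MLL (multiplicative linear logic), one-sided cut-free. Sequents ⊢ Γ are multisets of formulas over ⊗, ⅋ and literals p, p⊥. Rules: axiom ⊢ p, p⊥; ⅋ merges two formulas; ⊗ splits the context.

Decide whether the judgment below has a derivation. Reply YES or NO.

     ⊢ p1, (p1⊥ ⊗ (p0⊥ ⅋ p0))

Derivation trace:
[⊗]  ⊢ p1, (p1⊥ ⊗ (p0⊥ ⅋ p0))
  [Ax]  ⊢ p1, p1⊥
  [⅋]  ⊢ (p0⊥ ⅋ p0)
    [Ax]  ⊢ p0, p0⊥

Result: YES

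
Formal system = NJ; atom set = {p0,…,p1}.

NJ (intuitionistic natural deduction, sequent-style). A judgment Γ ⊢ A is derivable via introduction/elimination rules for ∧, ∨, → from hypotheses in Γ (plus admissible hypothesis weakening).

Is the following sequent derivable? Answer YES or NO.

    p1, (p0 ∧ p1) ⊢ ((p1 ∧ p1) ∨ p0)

Proof tree:
[∨I₁] p1, (p0 ∧ p1) ⊢ ((p1 ∧ p1) ∨ p0)
  [Wk] p1, (p0 ∧ p1) ⊢ (p1 ∧ p1)
    [∧I] p1 ⊢ (p1 ∧ p1)
      [Ax] p1 ⊢ p1
      [Ax] p1 ⊢ p1

Result: YES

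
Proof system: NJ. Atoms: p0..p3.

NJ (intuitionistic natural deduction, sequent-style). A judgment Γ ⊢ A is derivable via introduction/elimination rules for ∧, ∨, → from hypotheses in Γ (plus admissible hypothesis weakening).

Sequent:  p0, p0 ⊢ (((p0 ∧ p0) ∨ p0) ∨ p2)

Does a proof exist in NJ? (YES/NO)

Proof tree:
[∨I₁] p0, p0 ⊢ (((p0 ∧ p0) ∨ p0) ∨ p2)
  [Wk] p0, p0 ⊢ ((p0 ∧ p0) ∨ p0)
    [∨I₁] p0 ⊢ ((p0 ∧ p0) ∨ p0)
      [∧I] p0 ⊢ (p0 ∧ p0)
        [Ax] p0 ⊢ p0
        [Ax] p0 ⊢ p0

Result: YES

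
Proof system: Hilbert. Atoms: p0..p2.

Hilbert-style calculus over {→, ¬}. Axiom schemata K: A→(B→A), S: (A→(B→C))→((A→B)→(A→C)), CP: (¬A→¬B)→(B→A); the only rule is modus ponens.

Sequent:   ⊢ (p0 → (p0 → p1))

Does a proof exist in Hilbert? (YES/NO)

Enumerate valuations to refute Γ ⊢ Δ:
  v=000: Γ:[] Δ:[(p0 → (p0 → p1))=T] refutes=False
  v=001: Γ:[] Δ:[(p0 → (p0 → p1))=T] refutes=False
  v=010: Γ:[] Δ:[(p0 → (p0 → p1))=T] refutes=False
  v=011: Γ:[] Δ:[(p0 → (p0 → p1))=T] refutes=False
  v=100: Γ:[] Δ:[(p0 → (p0 → p1))=F] refutes=True  ← countermodel

Result: NO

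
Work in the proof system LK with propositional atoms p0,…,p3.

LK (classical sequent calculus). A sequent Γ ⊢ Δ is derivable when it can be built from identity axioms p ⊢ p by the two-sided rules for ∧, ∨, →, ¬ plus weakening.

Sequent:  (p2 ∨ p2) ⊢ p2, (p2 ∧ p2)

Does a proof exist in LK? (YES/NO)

Derivation trace:
[∨L] (p2 ∨ p2) ⊢ p2, (p2 ∧ p2)
  [Ax] p2 ⊢ p2
  [∧R] p2 ⊢ (p2 ∧ p2)
    [Ax] p2 ⊢ p2
    [Ax] p2 ⊢ p2

Result: YES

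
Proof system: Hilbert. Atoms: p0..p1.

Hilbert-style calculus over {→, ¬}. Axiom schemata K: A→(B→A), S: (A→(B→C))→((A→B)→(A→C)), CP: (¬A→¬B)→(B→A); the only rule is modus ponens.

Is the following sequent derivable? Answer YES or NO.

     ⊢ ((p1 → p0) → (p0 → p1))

Search for a countermodel by truth-table:
  v=00: Γ:[] Δ:[((p1 → p0) → (p0 → p1))=T] refutes=False
  v=01: Γ:[] Δ:[((p1 → p0) → (p0 → p1))=T] refutes=False
  v=10: Γ:[] Δ:[((p1 → p0) → (p0 → p1))=F] refutes=True  ← countermodel

Result: NO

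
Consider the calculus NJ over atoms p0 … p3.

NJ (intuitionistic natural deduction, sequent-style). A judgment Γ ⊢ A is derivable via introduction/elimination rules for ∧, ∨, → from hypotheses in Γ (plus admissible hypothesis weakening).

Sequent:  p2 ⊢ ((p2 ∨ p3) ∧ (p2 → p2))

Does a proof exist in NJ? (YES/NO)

Proof tree:
[∧I] p2 ⊢ ((p2 ∨ p3) ∧ (p2 → p2))
  [∨I₁] p2 ⊢ (p2 ∨ p3)
    [Ax] p2 ⊢ p2
  [→I]  ⊢ (p2 → p2)
    [Ax] p2 ⊢ p2

Result: YES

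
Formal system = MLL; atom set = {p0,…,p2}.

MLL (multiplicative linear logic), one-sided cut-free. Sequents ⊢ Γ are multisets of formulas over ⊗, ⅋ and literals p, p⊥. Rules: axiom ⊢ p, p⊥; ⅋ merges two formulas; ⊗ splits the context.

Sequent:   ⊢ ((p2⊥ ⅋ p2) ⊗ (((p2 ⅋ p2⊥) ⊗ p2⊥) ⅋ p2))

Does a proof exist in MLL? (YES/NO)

Derivation trace:
[⊗]  ⊢ ((p2⊥ ⅋ p2) ⊗ (((p2 ⅋ p2⊥) ⊗ p2⊥) ⅋ p2))
  [⅋]  ⊢ (p2⊥ ⅋ p2)
    [Ax]  ⊢ p2, p2⊥
  [⅋]  ⊢ (((p2 ⅋ p2⊥) ⊗ p2⊥) ⅋ p2)
    [⊗]  ⊢ p2, ((p2 ⅋ p2⊥) ⊗ p2⊥)
      [⅋]  ⊢ (p2 ⅋ p2⊥)
        [Ax]  ⊢ p2, p2⊥
      [Ax]  ⊢ p2, p2⊥

Result: YES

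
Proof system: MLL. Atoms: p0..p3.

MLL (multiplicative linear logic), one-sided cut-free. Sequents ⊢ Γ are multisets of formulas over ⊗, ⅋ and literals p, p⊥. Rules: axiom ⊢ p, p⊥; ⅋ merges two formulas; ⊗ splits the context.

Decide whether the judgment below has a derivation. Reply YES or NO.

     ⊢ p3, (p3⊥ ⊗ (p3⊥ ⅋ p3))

Proof tree:
[⊗]  ⊢ p3, (p3⊥ ⊗ (p3⊥ ⅋ p3))
  [Ax]  ⊢ p3, p3⊥
  [⅋]  ⊢ (p3⊥ ⅋ p3)
    [Ax]  ⊢ p3, p3⊥

Result: YES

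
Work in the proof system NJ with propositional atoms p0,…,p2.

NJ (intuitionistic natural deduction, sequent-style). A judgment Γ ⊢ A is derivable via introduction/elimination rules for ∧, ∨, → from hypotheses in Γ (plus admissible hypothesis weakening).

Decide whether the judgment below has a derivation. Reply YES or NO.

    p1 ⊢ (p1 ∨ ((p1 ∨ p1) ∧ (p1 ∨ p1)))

Derivation trace:
[∨I₂] p1 ⊢ (p1 ∨ ((p1 ∨ p1) ∧ (p1 ∨ p1)))
  [∧I] p1 ⊢ ((p1 ∨ p1) ∧ (p1 ∨ p1))
    [∨I₂] p1 ⊢ (p1 ∨ p1)
      [Ax] p1 ⊢ p1
    [∨I₁] p1 ⊢ (p1 ∨ p1)
      [Ax] p1 ⊢ p1

Result: YES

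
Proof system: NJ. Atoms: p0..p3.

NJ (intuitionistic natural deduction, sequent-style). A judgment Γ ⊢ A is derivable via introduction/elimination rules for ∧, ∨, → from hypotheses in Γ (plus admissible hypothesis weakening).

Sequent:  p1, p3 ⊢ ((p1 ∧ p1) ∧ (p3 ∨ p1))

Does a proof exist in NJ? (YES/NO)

Proof tree:
[∧I] p1, p3 ⊢ ((p1 ∧ p1) ∧ (p3 ∨ p1))
  [∧I] p1 ⊢ (p1 ∧ p1)
    [Ax] p1 ⊢ p1
    [Ax] p1 ⊢ p1
  [∨I₁] p3 ⊢ (p3 ∨ p1)
    [Ax] p3 ⊢ p3

Result: YES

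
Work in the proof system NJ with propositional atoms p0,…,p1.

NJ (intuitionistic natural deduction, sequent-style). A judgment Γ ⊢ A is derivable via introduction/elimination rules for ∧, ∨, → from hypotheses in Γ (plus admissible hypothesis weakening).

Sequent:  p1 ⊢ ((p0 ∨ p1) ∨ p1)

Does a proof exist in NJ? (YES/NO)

Derivation trace:
[∨I₁] p1 ⊢ ((p0 ∨ p1) ∨ p1)
  [∨I₂] p1 ⊢ (p0 ∨ p1)
    [Ax] p1 ⊢ p1

Result: YES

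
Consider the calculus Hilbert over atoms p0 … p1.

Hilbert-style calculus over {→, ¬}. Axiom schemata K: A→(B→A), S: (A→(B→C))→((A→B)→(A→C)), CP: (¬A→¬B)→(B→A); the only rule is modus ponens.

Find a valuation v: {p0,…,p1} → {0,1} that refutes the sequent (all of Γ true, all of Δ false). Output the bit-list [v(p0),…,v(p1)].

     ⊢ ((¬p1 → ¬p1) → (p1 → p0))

Truth-table refutation:
  v=00: Γ:[] Δ:[((¬p1 → ¬p1) → (p1 → p0))=T] refutes=False
  v=01: Γ:[] Δ:[((¬p1 → ¬p1) → (p1 → p0))=F] refutes=True  ← countermodel

Result: [0, 1]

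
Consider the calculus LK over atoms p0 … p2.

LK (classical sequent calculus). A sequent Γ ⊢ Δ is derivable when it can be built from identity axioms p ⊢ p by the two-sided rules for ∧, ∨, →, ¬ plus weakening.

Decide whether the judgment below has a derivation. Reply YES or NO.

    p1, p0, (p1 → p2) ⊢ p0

Proof tree:
[→L] p1, p0, (p1 → p2) ⊢ p0
  [Ax] p1 ⊢ p1
  [WL] p0, p2 ⊢ p0
    [Ax] p0 ⊢ p0

Result: YES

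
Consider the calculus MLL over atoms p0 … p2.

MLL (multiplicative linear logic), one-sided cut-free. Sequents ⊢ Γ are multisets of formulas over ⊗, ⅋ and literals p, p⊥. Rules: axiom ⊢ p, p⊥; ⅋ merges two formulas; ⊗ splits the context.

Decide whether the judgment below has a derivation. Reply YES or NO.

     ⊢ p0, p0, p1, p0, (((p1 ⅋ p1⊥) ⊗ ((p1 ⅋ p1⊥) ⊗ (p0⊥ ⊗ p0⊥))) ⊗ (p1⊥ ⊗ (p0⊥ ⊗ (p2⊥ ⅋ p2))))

Proof tree:
[⊗]  ⊢ p0, p0, p1, p0, (((p1 ⅋ p1⊥) ⊗ ((p1 ⅋ p1⊥) ⊗ (p0⊥ ⊗ p0⊥))) ⊗ (p1⊥ ⊗ (p0⊥ ⊗ (p2⊥ ⅋ p2))))
  [⊗]  ⊢ p0, p0, ((p1 ⅋ p1⊥) ⊗ ((p1 ⅋ p1⊥) ⊗ (p0⊥ ⊗ p0⊥)))
    [⅋]  ⊢ (p1 ⅋ p1⊥)
      [Ax]  ⊢ p1, p1⊥
    [⊗]  ⊢ p0, p0, ((p1 ⅋ p1⊥) ⊗ (p0⊥ ⊗ p0⊥))
      [⅋]  ⊢ (p1 ⅋ p1⊥)
        [Ax]  ⊢ p1, p1⊥
      [⊗]  ⊢ p0, p0, (p0⊥ ⊗ p0⊥)
        [Ax]  ⊢ p0, p0⊥
        [Ax]  ⊢ p0, p0⊥
  [⊗]  ⊢ p1, p0, (p1⊥ ⊗ (p0⊥ ⊗ (p2⊥ ⅋ p2)))
    [Ax]  ⊢ p1, p1⊥
    [⊗]  ⊢ p0, (p0⊥ ⊗ (p2⊥ ⅋ p2))
      [Ax]  ⊢ p0, p0⊥
      [⅋]  ⊢ (p2⊥ ⅋ p2)
        [Ax]  ⊢ p2, p2⊥

Result: YES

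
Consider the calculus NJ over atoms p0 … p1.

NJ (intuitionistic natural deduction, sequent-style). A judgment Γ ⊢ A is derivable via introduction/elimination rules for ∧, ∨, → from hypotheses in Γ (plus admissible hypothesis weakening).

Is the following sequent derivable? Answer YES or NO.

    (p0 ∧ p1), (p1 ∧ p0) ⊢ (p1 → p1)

Derivation (root first):
[Wk] (p0 ∧ p1), (p1 ∧ p0) ⊢ (p1 → p1)
  [Wk] (p0 ∧ p1) ⊢ (p1 → p1)
    [→I]  ⊢ (p1 → p1)
      [Ax] p1 ⊢ p1

Result: YES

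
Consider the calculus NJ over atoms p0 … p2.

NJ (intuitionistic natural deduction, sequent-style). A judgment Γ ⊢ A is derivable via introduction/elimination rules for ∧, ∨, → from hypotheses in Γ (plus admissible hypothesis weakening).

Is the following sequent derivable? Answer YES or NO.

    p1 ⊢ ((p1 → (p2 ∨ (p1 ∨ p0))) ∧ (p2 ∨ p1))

Proof tree:
[∧I] p1 ⊢ ((p1 → (p2 ∨ (p1 ∨ p0))) ∧ (p2 ∨ p1))
  [→I]  ⊢ (p1 → (p2 ∨ (p1 ∨ p0)))
    [∨I₂] p1 ⊢ (p2 ∨ (p1 ∨ p0))
      [∨I₁] p1 ⊢ (p1 ∨ p0)
        [Ax] p1 ⊢ p1
  [∨I₂] p1 ⊢ (p2 ∨ p1)
    [Ax] p1 ⊢ p1

Result: YES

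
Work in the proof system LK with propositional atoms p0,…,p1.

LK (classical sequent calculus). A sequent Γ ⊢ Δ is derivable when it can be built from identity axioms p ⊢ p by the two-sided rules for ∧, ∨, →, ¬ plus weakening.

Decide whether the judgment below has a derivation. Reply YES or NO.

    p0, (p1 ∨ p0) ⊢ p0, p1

Derivation (root first):
[WR] p0, (p1 ∨ p0) ⊢ p0, p1
  [∨L] p0, (p1 ∨ p0) ⊢ p0
    [WL] p0, p0, p1 ⊢ p0
      [WL] p0, p0 ⊢ p0
        [Ax] p0 ⊢ p0
    [Ax] p0 ⊢ p0

Result: YES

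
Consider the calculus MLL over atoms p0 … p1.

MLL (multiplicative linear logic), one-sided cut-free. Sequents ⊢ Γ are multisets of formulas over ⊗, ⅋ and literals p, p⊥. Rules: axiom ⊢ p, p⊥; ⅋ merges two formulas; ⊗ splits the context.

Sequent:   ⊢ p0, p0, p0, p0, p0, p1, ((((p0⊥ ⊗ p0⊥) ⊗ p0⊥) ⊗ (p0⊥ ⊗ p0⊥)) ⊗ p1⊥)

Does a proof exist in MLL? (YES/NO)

Derivation trace:
[⊗]  ⊢ p0, p0, p0, p0, p0, p1, ((((p0⊥ ⊗ p0⊥) ⊗ p0⊥) ⊗ (p0⊥ ⊗ p0⊥)) ⊗ p1⊥)
  [⊗]  ⊢ p0, p0, p0, p0, p0, (((p0⊥ ⊗ p0⊥) ⊗ p0⊥) ⊗ (p0⊥ ⊗ p0⊥))
    [⊗]  ⊢ p0, p0, p0, ((p0⊥ ⊗ p0⊥) ⊗ p0⊥)
      [⊗]  ⊢ p0, p0, (p0⊥ ⊗ p0⊥)
        [Ax]  ⊢ p0, p0⊥
        [Ax]  ⊢ p0, p0⊥
      [Ax]  ⊢ p0, p0⊥
    [⊗]  ⊢ p0, p0, (p0⊥ ⊗ p0⊥)
      [Ax]  ⊢ p0, p0⊥
      [Ax]  ⊢ p0, p0⊥
  [Ax]  ⊢ p1, p1⊥

Result: YES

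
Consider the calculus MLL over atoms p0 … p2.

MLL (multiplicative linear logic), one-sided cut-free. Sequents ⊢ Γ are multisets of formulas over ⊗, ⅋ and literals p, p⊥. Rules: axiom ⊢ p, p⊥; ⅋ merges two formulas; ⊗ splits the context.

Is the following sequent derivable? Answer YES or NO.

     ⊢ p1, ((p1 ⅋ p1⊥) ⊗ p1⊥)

Proof tree:
[⊗]  ⊢ p1, ((p1 ⅋ p1⊥) ⊗ p1⊥)
  [⅋]  ⊢ (p1 ⅋ p1⊥)
    [Ax]  ⊢ p1, p1⊥
  [Ax]  ⊢ p1, p1⊥

Result: YES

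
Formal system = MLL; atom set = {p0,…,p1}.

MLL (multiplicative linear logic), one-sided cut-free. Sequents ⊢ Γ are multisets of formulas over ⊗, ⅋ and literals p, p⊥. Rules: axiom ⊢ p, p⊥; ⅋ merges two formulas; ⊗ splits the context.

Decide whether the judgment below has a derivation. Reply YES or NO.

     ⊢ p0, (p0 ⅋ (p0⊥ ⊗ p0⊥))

Proof tree:
[⅋]  ⊢ p0, (p0 ⅋ (p0⊥ ⊗ p0⊥))
  [⊗]  ⊢ p0, p0, (p0⊥ ⊗ p0⊥)
    [Ax]  ⊢ p0, p0⊥
    [Ax]  ⊢ p0, p0⊥

Result: YES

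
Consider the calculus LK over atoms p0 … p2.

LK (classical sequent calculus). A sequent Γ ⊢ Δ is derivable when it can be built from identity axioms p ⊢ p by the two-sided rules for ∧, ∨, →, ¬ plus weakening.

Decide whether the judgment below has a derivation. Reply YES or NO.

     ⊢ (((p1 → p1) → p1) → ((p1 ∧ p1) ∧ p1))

Derivation (root first):
[→R]  ⊢ (((p1 → p1) → p1) → ((p1 ∧ p1) ∧ p1))
  [→L] ((p1 → p1) → p1) ⊢ ((p1 ∧ p1) ∧ p1)
    [→R]  ⊢ (p1 → p1)
      [Ax] p1 ⊢ p1
    [∧R] p1 ⊢ ((p1 ∧ p1) ∧ p1)
      [∧R] p1 ⊢ (p1 ∧ p1)
        [Ax] p1 ⊢ p1
        [Ax] p1 ⊢ p1
      [Ax] p1 ⊢ p1

Result: YES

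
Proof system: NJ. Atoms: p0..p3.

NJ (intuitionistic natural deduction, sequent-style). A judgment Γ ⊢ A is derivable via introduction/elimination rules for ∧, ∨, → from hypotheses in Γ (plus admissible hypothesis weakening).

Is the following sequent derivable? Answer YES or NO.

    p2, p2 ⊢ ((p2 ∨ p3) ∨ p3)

Derivation (root first):
[Wk] p2, p2 ⊢ ((p2 ∨ p3) ∨ p3)
  [∨I₁] p2 ⊢ ((p2 ∨ p3) ∨ p3)
    [∨I₁] p2 ⊢ (p2 ∨ p3)
      [Ax] p2 ⊢ p2

Result: YES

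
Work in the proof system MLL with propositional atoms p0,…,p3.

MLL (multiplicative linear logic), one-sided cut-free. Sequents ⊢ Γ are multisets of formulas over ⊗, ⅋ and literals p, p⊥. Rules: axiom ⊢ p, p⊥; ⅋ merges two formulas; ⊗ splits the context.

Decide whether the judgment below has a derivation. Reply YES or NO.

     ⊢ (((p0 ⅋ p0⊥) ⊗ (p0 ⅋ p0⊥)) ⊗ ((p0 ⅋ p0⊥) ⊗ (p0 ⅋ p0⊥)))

Derivation trace:
[⊗]  ⊢ (((p0 ⅋ p0⊥) ⊗ (p0 ⅋ p0⊥)) ⊗ ((p0 ⅋ p0⊥) ⊗ (p0 ⅋ p0⊥)))
  [⊗]  ⊢ ((p0 ⅋ p0⊥) ⊗ (p0 ⅋ p0⊥))
    [⅋]  ⊢ (p0 ⅋ p0⊥)
      [Ax]  ⊢ p0, p0⊥
    [⅋]  ⊢ (p0 ⅋ p0⊥)
      [Ax]  ⊢ p0, p0⊥
  [⊗]  ⊢ ((p0 ⅋ p0⊥) ⊗ (p0 ⅋ p0⊥))
    [⅋]  ⊢ (p0 ⅋ p0⊥)
      [Ax]  ⊢ p0, p0⊥
    [⅋]  ⊢ (p0 ⅋ p0⊥)
      [Ax]  ⊢ p0, p0⊥

Result: YES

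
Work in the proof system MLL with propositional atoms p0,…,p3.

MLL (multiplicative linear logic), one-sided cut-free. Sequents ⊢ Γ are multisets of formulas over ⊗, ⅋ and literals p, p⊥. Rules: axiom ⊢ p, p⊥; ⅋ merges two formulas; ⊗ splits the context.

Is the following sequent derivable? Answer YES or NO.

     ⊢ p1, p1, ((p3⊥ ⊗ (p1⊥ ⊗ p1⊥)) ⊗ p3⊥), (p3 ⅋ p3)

Derivation (root first):
[⅋]  ⊢ p1, p1, ((p3⊥ ⊗ (p1⊥ ⊗ p1⊥)) ⊗ p3⊥), (p3 ⅋ p3)
  [⊗]  ⊢ p3, p1, p1, p3, ((p3⊥ ⊗ (p1⊥ ⊗ p1⊥)) ⊗ p3⊥)
    [⊗]  ⊢ p3, p1, p1, (p3⊥ ⊗ (p1⊥ ⊗ p1⊥))
      [Ax]  ⊢ p3, p3⊥
      [⊗]  ⊢ p1, p1, (p1⊥ ⊗ p1⊥)
        [Ax]  ⊢ p1, p1⊥
        [Ax]  ⊢ p1, p1⊥
    [Ax]  ⊢ p3, p3⊥

Result: YES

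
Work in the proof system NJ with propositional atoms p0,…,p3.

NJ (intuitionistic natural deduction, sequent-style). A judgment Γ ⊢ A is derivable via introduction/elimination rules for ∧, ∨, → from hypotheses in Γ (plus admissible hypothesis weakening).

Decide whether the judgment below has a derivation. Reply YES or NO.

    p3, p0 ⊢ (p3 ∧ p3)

Derivation trace:
[∧I] p3, p0 ⊢ (p3 ∧ p3)
  [Ax] p3 ⊢ p3
  [Wk] p3, p0 ⊢ p3
    [Ax] p3 ⊢ p3

Result: YES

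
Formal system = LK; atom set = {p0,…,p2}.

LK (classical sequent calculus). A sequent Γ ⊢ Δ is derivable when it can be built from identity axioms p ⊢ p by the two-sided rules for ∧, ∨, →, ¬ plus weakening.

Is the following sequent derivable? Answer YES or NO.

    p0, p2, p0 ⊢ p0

Derivation (root first):
[WL] p0, p2, p0 ⊢ p0
  [WL] p0, p2 ⊢ p0
    [Ax] p0 ⊢ p0

Result: YES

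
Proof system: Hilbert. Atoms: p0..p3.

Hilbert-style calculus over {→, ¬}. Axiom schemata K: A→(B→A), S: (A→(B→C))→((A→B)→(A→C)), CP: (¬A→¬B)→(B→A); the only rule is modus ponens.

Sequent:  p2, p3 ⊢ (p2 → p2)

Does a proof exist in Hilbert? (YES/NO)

Derivation (root first):
[MP] p2, p3 ⊢ (p2 → p2)
  [K]  ⊢ (p2 → (p2 → p2))
  [MP] p2, p3 ⊢ p2
    [MP] p2 ⊢ (p3 → p2)
      [K]  ⊢ (p2 → (p3 → p2))
      [Hyp] p2 ⊢ p2
    [Hyp] p3 ⊢ p3

Result: YES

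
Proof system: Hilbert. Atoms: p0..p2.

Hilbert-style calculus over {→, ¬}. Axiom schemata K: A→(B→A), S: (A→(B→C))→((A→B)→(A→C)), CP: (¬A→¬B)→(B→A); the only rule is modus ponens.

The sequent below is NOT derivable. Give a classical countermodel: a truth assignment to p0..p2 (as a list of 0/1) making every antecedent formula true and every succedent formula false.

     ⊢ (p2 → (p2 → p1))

Truth-table refutation:
  v=000: Γ:[] Δ:[(p2 → (p2 → p1))=T] refutes=False
  v=001: Γ:[] Δ:[(p2 → (p2 → p1))=F] refutes=True  ← countermodel

Result: [0, 0, 1]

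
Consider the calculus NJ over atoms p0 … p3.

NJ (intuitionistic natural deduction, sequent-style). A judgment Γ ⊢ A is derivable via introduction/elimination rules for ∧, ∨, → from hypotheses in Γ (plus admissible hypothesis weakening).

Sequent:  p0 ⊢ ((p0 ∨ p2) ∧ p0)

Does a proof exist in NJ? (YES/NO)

Derivation (root first):
[∧I] p0 ⊢ ((p0 ∨ p2) ∧ p0)
  [∨I₁] p0 ⊢ (p0 ∨ p2)
    [Ax] p0 ⊢ p0
  [Ax] p0 ⊢ p0

Result: YES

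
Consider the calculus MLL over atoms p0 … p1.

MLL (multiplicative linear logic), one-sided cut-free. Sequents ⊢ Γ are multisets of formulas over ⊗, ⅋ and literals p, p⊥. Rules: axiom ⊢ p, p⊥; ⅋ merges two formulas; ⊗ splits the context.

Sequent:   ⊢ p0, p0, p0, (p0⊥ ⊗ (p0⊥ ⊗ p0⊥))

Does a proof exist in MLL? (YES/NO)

Proof tree:
[⊗]  ⊢ p0, p0, p0, (p0⊥ ⊗ (p0⊥ ⊗ p0⊥))
  [Ax]  ⊢ p0, p0⊥
  [⊗]  ⊢ p0, p0, (p0⊥ ⊗ p0⊥)
    [Ax]  ⊢ p0, p0⊥
    [Ax]  ⊢ p0, p0⊥

Result: YES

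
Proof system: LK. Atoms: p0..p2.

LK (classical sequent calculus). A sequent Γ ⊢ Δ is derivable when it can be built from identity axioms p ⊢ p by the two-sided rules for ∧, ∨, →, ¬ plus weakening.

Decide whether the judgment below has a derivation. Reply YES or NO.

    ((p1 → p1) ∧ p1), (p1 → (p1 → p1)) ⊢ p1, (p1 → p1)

Derivation trace:
[→L] ((p1 → p1) ∧ p1), (p1 → (p1 → p1)) ⊢ p1, (p1 → p1)
  [∧L] ((p1 → p1) ∧ p1) ⊢ p1
    [→L] p1, (p1 → p1) ⊢ p1
      [Ax] p1 ⊢ p1
      [Ax] p1 ⊢ p1
  [WR] (p1 → p1) ⊢ (p1 → p1), p1
    [→R] (p1 → p1) ⊢ (p1 → p1)
      [→L] p1, (p1 → p1) ⊢ p1
        [Ax] p1 ⊢ p1
        [Ax] p1 ⊢ p1

Result: YES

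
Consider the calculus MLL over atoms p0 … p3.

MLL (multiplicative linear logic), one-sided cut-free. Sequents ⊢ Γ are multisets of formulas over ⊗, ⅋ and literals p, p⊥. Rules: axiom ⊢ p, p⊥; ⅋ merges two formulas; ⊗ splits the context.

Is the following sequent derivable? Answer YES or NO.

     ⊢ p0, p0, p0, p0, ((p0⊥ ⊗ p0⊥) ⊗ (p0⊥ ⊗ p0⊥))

Derivation (root first):
[⊗]  ⊢ p0, p0, p0, p0, ((p0⊥ ⊗ p0⊥) ⊗ (p0⊥ ⊗ p0⊥))
  [⊗]  ⊢ p0, p0, (p0⊥ ⊗ p0⊥)
    [Ax]  ⊢ p0, p0⊥
    [Ax]  ⊢ p0, p0⊥
  [⊗]  ⊢ p0, p0, (p0⊥ ⊗ p0⊥)
    [Ax]  ⊢ p0, p0⊥
    [Ax]  ⊢ p0, p0⊥

Result: YES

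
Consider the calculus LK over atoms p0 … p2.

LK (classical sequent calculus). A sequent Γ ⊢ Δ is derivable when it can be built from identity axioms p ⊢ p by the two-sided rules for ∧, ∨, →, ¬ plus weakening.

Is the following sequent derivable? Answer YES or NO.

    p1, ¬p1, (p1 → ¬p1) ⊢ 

Derivation trace:
[→L] p1, ¬p1, (p1 → ¬p1) ⊢ 
  [¬L] p1, ¬p1 ⊢ p1
    [WR] p1 ⊢ p1, p1
      [Ax] p1 ⊢ p1
  [¬L] p1, ¬p1 ⊢ 
    [Ax] p1 ⊢ p1

Result: YES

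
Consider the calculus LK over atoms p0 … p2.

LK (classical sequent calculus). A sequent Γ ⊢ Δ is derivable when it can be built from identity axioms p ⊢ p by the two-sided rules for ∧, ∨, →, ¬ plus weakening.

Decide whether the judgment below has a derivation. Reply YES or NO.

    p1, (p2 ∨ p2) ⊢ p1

Derivation (root first):
[∨L] p1, (p2 ∨ p2) ⊢ p1
  [WL] p1, p2 ⊢ p1
    [Ax] p1 ⊢ p1
  [WL] p1, p2 ⊢ p1
    [Ax] p1 ⊢ p1

Result: YES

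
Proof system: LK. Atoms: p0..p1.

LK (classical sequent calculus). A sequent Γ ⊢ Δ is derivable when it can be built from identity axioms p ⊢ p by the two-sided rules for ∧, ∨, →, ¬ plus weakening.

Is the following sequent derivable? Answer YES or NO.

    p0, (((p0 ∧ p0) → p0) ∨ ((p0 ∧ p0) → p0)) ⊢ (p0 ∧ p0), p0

Proof tree:
[∨L] p0, (((p0 ∧ p0) → p0) ∨ ((p0 ∧ p0) → p0)) ⊢ (p0 ∧ p0), p0
  [→L] p0, ((p0 ∧ p0) → p0) ⊢ (p0 ∧ p0), p0
    [∧R] p0 ⊢ p0, (p0 ∧ p0)
      [WR] p0 ⊢ p0, p0
        [Ax] p0 ⊢ p0
      [Ax] p0 ⊢ p0
    [∧R] p0 ⊢ p0, (p0 ∧ p0)
      [WR] p0 ⊢ p0, p0
        [Ax] p0 ⊢ p0
      [Ax] p0 ⊢ p0
  [→L] p0, ((p0 ∧ p0) → p0) ⊢ (p0 ∧ p0), p0
    [∧R] p0 ⊢ p0, (p0 ∧ p0)
      [WR] p0 ⊢ p0, p0
        [Ax] p0 ⊢ p0
      [Ax] p0 ⊢ p0
    [∧R] p0 ⊢ p0, (p0 ∧ p0)
      [WR] p0 ⊢ p0, p0
        [Ax] p0 ⊢ p0
      [Ax] p0 ⊢ p0

Result: YES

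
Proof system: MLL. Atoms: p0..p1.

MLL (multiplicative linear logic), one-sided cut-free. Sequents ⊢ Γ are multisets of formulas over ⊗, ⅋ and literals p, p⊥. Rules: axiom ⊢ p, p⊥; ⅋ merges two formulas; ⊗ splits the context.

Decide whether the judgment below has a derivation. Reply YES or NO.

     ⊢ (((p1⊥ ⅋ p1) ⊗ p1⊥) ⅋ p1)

Derivation trace:
[⅋]  ⊢ (((p1⊥ ⅋ p1) ⊗ p1⊥) ⅋ p1)
  [⊗]  ⊢ p1, ((p1⊥ ⅋ p1) ⊗ p1⊥)
    [⅋]  ⊢ (p1⊥ ⅋ p1)
      [Ax]  ⊢ p1, p1⊥
    [Ax]  ⊢ p1, p1⊥

Result: YES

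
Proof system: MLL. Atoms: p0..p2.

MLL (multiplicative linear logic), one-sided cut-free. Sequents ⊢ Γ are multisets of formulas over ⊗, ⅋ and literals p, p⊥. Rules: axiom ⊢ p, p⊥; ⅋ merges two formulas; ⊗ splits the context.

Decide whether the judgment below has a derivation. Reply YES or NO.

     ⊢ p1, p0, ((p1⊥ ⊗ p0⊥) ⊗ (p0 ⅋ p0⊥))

Derivation trace:
[⊗]  ⊢ p1, p0, ((p1⊥ ⊗ p0⊥) ⊗ (p0 ⅋ p0⊥))
  [⊗]  ⊢ p1, p0, (p1⊥ ⊗ p0⊥)
    [Ax]  ⊢ p1, p1⊥
    [Ax]  ⊢ p0, p0⊥
  [⅋]  ⊢ (p0 ⅋ p0⊥)
    [Ax]  ⊢ p0, p0⊥

Result: YES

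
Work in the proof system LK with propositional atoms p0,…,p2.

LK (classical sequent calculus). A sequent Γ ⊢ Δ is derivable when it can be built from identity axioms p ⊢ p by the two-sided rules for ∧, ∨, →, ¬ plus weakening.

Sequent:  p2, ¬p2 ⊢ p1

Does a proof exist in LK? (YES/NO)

Derivation (root first):
[WR] p2, ¬p2 ⊢ p1
  [¬L] p2, ¬p2 ⊢ 
    [Ax] p2 ⊢ p2

Result: YES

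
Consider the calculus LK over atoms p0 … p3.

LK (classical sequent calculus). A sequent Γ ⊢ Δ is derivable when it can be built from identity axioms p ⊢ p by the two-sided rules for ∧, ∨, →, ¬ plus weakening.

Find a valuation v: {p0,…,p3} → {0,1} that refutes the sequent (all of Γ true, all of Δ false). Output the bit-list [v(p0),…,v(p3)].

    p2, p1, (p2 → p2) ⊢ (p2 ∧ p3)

Truth-table refutation:
  v=0000: Γ:[p2=F, p1=F, (p2 → p2)=T] Δ:[(p2 ∧ p3)=F] refutes=False
  v=0001: Γ:[p2=F, p1=F, (p2 → p2)=T] Δ:[(p2 ∧ p3)=F] refutes=False
  v=0010: Γ:[p2=T, p1=F, (p2 → p2)=T] Δ:[(p2 ∧ p3)=F] refutes=False
  v=0011: Γ:[p2=T, p1=F, (p2 → p2)=T] Δ:[(p2 ∧ p3)=T] refutes=False
  v=0100: Γ:[p2=F, p1=T, (p2 → p2)=T] Δ:[(p2 ∧ p3)=F] refutes=False
  v=0101: Γ:[p2=F, p1=T, (p2 → p2)=T] Δ:[(p2 ∧ p3)=F] refutes=False
  v=0110: Γ:[p2=T, p1=T, (p2 → p2)=T] Δ:[(p2 ∧ p3)=F] refutes=True  ← countermodel

Result: [0, 1, 1, 0]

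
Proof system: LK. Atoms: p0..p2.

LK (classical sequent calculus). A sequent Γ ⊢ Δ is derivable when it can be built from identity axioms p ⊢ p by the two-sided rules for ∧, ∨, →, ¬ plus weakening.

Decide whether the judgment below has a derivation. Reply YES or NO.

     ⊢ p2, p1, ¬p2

Proof tree:
[¬R]  ⊢ p2, p1, ¬p2
  [WR] p2 ⊢ p2, p1
    [Ax] p2 ⊢ p2

Result: YES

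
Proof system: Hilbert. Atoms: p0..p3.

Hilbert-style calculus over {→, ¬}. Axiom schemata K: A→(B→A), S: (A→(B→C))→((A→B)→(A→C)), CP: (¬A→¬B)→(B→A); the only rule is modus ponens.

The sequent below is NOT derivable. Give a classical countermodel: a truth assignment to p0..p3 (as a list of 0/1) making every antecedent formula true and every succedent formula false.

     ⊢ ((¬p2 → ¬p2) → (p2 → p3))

Truth-table refutation:
  v=0000: Γ:[] Δ:[((¬p2 → ¬p2) → (p2 → p3))=T] refutes=False
  v=0001: Γ:[] Δ:[((¬p2 → ¬p2) → (p2 → p3))=T] refutes=False
  v=0010: Γ:[] Δ:[((¬p2 → ¬p2) → (p2 → p3))=F] refutes=True  ← countermodel

Result: [0, 0, 1, 0]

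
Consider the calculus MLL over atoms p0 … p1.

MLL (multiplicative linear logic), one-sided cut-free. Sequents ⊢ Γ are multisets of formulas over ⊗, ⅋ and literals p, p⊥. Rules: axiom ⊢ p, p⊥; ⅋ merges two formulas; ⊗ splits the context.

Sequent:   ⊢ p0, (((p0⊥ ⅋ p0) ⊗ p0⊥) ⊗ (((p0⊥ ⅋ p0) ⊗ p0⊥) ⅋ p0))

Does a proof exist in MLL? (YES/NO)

Derivation (root first):
[⊗]  ⊢ p0, (((p0⊥ ⅋ p0) ⊗ p0⊥) ⊗ (((p0⊥ ⅋ p0) ⊗ p0⊥) ⅋ p0))
  [⊗]  ⊢ p0, ((p0⊥ ⅋ p0) ⊗ p0⊥)
    [⅋]  ⊢ (p0⊥ ⅋ p0)
      [Ax]  ⊢ p0, p0⊥
    [Ax]  ⊢ p0, p0⊥
  [⅋]  ⊢ (((p0⊥ ⅋ p0) ⊗ p0⊥) ⅋ p0)
    [⊗]  ⊢ p0, ((p0⊥ ⅋ p0) ⊗ p0⊥)
      [⅋]  ⊢ (p0⊥ ⅋ p0)
        [Ax]  ⊢ p0, p0⊥
      [Ax]  ⊢ p0, p0⊥

Result: YES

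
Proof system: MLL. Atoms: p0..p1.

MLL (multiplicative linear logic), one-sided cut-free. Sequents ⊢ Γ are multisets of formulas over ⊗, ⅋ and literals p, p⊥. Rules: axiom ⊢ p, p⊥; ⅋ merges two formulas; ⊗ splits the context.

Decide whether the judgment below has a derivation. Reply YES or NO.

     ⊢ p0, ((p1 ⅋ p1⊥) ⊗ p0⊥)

Proof tree:
[⊗]  ⊢ p0, ((p1 ⅋ p1⊥) ⊗ p0⊥)
  [⅋]  ⊢ (p1 ⅋ p1⊥)
    [Ax]  ⊢ p1, p1⊥
  [Ax]  ⊢ p0, p0⊥

Result: YES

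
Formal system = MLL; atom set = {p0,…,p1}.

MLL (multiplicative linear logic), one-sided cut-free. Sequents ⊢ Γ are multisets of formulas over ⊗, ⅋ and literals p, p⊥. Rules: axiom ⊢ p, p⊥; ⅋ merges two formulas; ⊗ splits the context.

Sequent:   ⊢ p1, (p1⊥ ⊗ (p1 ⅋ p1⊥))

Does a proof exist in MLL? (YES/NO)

Proof tree:
[⊗]  ⊢ p1, (p1⊥ ⊗ (p1 ⅋ p1⊥))
  [Ax]  ⊢ p1, p1⊥
  [⅋]  ⊢ (p1 ⅋ p1⊥)
    [Ax]  ⊢ p1, p1⊥

Result: YES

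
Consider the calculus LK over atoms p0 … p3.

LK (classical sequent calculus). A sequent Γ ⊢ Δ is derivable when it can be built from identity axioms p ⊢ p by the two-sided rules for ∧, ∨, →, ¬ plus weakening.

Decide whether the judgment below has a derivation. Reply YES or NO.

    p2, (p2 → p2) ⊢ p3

Truth-table refutation:
  v=0000: Γ:[p2=F, (p2 → p2)=T] Δ:[p3=F] refutes=False
  v=0001: Γ:[p2=F, (p2 → p2)=T] Δ:[p3=T] refutes=False
  v=0010: Γ:[p2=T, (p2 → p2)=T] Δ:[p3=F] refutes=True  ← countermodel

Result: NO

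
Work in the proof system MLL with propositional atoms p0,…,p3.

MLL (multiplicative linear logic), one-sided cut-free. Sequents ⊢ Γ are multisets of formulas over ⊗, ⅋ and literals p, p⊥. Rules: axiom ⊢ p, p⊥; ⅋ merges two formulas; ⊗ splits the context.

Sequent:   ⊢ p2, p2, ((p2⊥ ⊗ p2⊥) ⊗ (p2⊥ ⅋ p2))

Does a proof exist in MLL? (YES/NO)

Derivation trace:
[⊗]  ⊢ p2, p2, ((p2⊥ ⊗ p2⊥) ⊗ (p2⊥ ⅋ p2))
  [⊗]  ⊢ p2, p2, (p2⊥ ⊗ p2⊥)
    [Ax]  ⊢ p2, p2⊥
    [Ax]  ⊢ p2, p2⊥
  [⅋]  ⊢ (p2⊥ ⅋ p2)
    [Ax]  ⊢ p2, p2⊥

Result: YES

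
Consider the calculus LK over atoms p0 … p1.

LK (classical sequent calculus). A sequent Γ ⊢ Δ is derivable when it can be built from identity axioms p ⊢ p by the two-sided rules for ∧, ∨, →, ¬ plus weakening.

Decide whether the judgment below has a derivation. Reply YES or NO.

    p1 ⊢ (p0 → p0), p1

Derivation (root first):
[WR] p1 ⊢ (p0 → p0), p1
  [→R] p1 ⊢ (p0 → p0)
    [WL] p0, p1 ⊢ p0
      [Ax] p0 ⊢ p0

Result: YES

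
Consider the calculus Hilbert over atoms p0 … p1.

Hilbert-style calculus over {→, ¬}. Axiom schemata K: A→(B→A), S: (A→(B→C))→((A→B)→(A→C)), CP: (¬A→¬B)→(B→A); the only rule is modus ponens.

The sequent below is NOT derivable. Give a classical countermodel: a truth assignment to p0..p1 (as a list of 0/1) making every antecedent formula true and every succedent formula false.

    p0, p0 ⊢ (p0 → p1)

Search for a countermodel by truth-table:
  v=00: Γ:[p0=F, p0=F] Δ:[(p0 → p1)=T] refutes=False
  v=01: Γ:[p0=F, p0=F] Δ:[(p0 → p1)=T] refutes=False
  v=10: Γ:[p0=T, p0=T] Δ:[(p0 → p1)=F] refutes=True  ← countermodel

Result: [1, 0]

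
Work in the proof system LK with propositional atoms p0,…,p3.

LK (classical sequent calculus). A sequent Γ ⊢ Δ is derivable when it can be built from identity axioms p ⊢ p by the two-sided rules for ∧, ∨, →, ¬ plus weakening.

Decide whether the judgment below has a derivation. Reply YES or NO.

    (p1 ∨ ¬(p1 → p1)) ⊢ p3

Enumerate valuations to refute Γ ⊢ Δ:
  v=0000: Γ:[(p1 ∨ ¬(p1 → p1))=F] Δ:[p3=F] refutes=False
  v=0001: Γ:[(p1 ∨ ¬(p1 → p1))=F] Δ:[p3=T] refutes=False
  v=0010: Γ:[(p1 ∨ ¬(p1 → p1))=F] Δ:[p3=F] refutes=False
  v=0011: Γ:[(p1 ∨ ¬(p1 → p1))=F] Δ:[p3=T] refutes=False
  v=0100: Γ:[(p1 ∨ ¬(p1 → p1))=T] Δ:[p3=F] refutes=True  ← countermodel

Result: NO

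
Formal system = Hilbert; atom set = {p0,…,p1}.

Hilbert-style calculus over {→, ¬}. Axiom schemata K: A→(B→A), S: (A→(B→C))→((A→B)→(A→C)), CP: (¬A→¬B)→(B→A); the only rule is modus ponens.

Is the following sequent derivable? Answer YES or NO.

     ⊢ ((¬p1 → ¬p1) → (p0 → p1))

Enumerate valuations to refute Γ ⊢ Δ:
  v=00: Γ:[] Δ:[((¬p1 → ¬p1) → (p0 → p1))=T] refutes=False
  v=01: Γ:[] Δ:[((¬p1 → ¬p1) → (p0 → p1))=T] refutes=False
  v=10: Γ:[] Δ:[((¬p1 → ¬p1) → (p0 → p1))=F] refutes=True  ← countermodel

Result: NO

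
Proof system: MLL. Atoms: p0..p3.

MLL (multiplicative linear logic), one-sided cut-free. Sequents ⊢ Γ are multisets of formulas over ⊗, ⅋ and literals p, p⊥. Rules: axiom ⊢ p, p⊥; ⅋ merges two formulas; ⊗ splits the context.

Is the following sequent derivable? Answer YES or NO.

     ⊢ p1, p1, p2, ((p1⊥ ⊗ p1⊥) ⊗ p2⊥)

Derivation (root first):
[⊗]  ⊢ p1, p1, p2, ((p1⊥ ⊗ p1⊥) ⊗ p2⊥)
  [⊗]  ⊢ p1, p1, (p1⊥ ⊗ p1⊥)
    [Ax]  ⊢ p1, p1⊥
    [Ax]  ⊢ p1, p1⊥
  [Ax]  ⊢ p2, p2⊥

Result: YES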